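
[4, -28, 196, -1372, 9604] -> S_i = 4*-7^i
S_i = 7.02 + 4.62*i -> [7.02, 11.64, 16.26, 20.88, 25.5]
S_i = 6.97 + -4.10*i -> [6.97, 2.87, -1.23, -5.33, -9.43]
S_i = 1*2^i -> [1, 2, 4, 8, 16]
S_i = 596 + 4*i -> [596, 600, 604, 608, 612]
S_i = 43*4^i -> [43, 172, 688, 2752, 11008]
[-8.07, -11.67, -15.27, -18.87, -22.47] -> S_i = -8.07 + -3.60*i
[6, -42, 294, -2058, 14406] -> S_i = 6*-7^i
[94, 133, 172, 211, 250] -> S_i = 94 + 39*i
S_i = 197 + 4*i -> [197, 201, 205, 209, 213]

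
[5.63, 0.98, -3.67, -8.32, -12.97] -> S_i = 5.63 + -4.65*i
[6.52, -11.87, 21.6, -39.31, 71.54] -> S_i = 6.52*(-1.82)^i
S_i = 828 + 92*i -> [828, 920, 1012, 1104, 1196]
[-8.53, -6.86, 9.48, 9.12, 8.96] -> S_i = Random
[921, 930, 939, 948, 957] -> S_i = 921 + 9*i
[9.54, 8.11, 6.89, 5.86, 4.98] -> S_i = 9.54*0.85^i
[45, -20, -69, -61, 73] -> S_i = Random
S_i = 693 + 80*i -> [693, 773, 853, 933, 1013]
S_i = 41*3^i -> [41, 123, 369, 1107, 3321]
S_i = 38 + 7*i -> [38, 45, 52, 59, 66]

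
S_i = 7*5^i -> [7, 35, 175, 875, 4375]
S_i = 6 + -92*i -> [6, -86, -178, -270, -362]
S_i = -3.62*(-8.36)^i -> [-3.62, 30.26, -253.0, 2115.08, -17682.09]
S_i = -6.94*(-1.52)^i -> [-6.94, 10.55, -16.03, 24.37, -37.05]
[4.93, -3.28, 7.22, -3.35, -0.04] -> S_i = Random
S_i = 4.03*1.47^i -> [4.03, 5.92, 8.71, 12.8, 18.82]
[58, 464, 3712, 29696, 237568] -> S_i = 58*8^i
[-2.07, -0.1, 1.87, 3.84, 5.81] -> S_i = -2.07 + 1.97*i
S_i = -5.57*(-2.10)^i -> [-5.57, 11.7, -24.56, 51.58, -108.33]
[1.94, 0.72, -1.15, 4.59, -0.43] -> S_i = Random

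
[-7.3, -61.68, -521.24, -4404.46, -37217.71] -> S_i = -7.30*8.45^i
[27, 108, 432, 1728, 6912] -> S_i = 27*4^i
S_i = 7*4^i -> [7, 28, 112, 448, 1792]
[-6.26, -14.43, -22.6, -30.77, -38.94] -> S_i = -6.26 + -8.17*i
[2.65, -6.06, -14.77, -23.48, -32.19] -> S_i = 2.65 + -8.71*i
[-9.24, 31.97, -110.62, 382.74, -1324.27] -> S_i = -9.24*(-3.46)^i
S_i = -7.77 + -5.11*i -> [-7.77, -12.88, -17.99, -23.1, -28.21]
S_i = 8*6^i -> [8, 48, 288, 1728, 10368]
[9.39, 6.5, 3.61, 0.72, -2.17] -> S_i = 9.39 + -2.89*i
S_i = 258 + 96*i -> [258, 354, 450, 546, 642]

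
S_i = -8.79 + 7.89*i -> [-8.79, -0.9, 6.99, 14.88, 22.77]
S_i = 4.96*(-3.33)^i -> [4.96, -16.52, 55.0, -183.15, 609.9]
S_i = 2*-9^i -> [2, -18, 162, -1458, 13122]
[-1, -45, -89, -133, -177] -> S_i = -1 + -44*i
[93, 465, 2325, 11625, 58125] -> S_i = 93*5^i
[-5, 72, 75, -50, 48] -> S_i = Random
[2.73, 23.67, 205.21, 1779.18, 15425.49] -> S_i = 2.73*8.67^i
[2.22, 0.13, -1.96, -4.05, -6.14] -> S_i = 2.22 + -2.09*i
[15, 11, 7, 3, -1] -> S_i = 15 + -4*i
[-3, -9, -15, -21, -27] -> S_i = -3 + -6*i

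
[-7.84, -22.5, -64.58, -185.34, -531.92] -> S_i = -7.84*2.87^i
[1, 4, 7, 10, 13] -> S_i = 1 + 3*i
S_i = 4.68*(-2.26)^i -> [4.68, -10.58, 23.9, -54.02, 122.09]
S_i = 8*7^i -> [8, 56, 392, 2744, 19208]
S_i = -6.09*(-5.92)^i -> [-6.09, 36.05, -213.43, 1263.52, -7480.04]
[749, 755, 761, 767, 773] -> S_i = 749 + 6*i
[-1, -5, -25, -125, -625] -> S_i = -1*5^i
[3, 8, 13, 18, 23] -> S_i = 3 + 5*i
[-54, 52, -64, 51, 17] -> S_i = Random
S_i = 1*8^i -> [1, 8, 64, 512, 4096]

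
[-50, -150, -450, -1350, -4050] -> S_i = -50*3^i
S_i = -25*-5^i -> [-25, 125, -625, 3125, -15625]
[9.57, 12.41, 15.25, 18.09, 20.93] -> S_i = 9.57 + 2.84*i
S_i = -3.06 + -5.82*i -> [-3.06, -8.88, -14.7, -20.52, -26.34]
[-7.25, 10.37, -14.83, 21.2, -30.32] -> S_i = -7.25*(-1.43)^i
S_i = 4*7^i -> [4, 28, 196, 1372, 9604]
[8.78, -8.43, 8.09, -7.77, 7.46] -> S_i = 8.78*(-0.96)^i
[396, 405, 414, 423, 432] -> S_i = 396 + 9*i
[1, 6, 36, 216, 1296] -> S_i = 1*6^i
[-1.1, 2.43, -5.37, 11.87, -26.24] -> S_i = -1.10*(-2.21)^i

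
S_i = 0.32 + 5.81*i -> [0.32, 6.13, 11.94, 17.75, 23.56]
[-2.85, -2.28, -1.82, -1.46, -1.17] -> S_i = -2.85*0.80^i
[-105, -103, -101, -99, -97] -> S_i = -105 + 2*i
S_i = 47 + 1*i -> [47, 48, 49, 50, 51]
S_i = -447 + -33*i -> [-447, -480, -513, -546, -579]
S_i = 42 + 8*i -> [42, 50, 58, 66, 74]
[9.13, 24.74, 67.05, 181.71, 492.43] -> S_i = 9.13*2.71^i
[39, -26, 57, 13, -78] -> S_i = Random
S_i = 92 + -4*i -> [92, 88, 84, 80, 76]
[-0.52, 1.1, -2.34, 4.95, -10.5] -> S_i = -0.52*(-2.12)^i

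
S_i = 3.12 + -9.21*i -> [3.12, -6.09, -15.3, -24.51, -33.72]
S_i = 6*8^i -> [6, 48, 384, 3072, 24576]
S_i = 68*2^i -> [68, 136, 272, 544, 1088]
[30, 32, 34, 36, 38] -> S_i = 30 + 2*i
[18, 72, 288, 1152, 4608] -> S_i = 18*4^i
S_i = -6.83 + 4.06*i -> [-6.83, -2.77, 1.29, 5.35, 9.41]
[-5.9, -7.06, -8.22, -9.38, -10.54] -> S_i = -5.90 + -1.16*i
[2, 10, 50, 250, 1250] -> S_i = 2*5^i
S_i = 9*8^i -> [9, 72, 576, 4608, 36864]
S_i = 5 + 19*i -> [5, 24, 43, 62, 81]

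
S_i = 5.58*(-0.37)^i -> [5.58, -2.06, 0.76, -0.28, 0.1]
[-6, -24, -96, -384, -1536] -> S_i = -6*4^i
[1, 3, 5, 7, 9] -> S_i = 1 + 2*i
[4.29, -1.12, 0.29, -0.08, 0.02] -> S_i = 4.29*(-0.26)^i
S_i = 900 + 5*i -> [900, 905, 910, 915, 920]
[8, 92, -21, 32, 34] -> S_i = Random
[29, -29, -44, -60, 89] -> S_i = Random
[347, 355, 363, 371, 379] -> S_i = 347 + 8*i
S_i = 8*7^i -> [8, 56, 392, 2744, 19208]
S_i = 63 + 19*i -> [63, 82, 101, 120, 139]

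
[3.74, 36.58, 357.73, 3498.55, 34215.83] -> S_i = 3.74*9.78^i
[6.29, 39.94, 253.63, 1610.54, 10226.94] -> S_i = 6.29*6.35^i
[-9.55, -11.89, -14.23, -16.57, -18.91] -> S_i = -9.55 + -2.34*i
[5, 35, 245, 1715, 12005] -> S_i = 5*7^i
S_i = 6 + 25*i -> [6, 31, 56, 81, 106]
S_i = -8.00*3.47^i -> [-8.0, -27.76, -96.33, -334.26, -1159.87]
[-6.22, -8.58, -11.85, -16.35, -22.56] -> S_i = -6.22*1.38^i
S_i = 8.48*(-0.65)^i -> [8.48, -5.51, 3.58, -2.33, 1.51]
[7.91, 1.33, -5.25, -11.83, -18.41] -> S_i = 7.91 + -6.58*i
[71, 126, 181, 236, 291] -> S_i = 71 + 55*i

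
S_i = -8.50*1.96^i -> [-8.5, -16.66, -32.65, -64.0, -125.44]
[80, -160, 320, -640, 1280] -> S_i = 80*-2^i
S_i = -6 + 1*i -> [-6, -5, -4, -3, -2]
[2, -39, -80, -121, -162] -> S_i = 2 + -41*i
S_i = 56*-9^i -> [56, -504, 4536, -40824, 367416]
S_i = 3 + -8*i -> [3, -5, -13, -21, -29]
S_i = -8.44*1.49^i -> [-8.44, -12.58, -18.74, -27.92, -41.6]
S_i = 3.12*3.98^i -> [3.12, 12.42, 49.42, 196.7, 782.87]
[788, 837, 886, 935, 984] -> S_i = 788 + 49*i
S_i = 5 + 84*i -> [5, 89, 173, 257, 341]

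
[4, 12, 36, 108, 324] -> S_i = 4*3^i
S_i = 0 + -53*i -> [0, -53, -106, -159, -212]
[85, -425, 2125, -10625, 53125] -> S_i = 85*-5^i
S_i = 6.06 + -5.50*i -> [6.06, 0.56, -4.94, -10.44, -15.94]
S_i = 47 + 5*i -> [47, 52, 57, 62, 67]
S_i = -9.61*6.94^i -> [-9.61, -66.69, -462.85, -3212.19, -22292.63]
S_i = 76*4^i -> [76, 304, 1216, 4864, 19456]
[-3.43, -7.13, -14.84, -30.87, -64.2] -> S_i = -3.43*2.08^i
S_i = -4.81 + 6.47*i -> [-4.81, 1.66, 8.13, 14.6, 21.07]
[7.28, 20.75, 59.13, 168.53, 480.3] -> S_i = 7.28*2.85^i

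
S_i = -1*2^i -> [-1, -2, -4, -8, -16]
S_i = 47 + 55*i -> [47, 102, 157, 212, 267]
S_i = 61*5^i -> [61, 305, 1525, 7625, 38125]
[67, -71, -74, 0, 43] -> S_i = Random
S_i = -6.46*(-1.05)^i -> [-6.46, 6.78, -7.12, 7.48, -7.85]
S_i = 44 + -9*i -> [44, 35, 26, 17, 8]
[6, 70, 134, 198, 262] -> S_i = 6 + 64*i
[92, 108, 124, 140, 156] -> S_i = 92 + 16*i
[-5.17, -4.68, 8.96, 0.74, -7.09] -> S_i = Random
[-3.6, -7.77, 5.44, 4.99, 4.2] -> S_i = Random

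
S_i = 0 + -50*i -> [0, -50, -100, -150, -200]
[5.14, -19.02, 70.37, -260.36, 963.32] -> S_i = 5.14*(-3.70)^i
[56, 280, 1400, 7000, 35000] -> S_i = 56*5^i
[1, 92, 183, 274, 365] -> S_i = 1 + 91*i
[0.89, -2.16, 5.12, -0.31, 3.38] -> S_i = Random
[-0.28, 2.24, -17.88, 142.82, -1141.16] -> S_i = -0.28*(-7.99)^i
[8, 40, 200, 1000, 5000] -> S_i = 8*5^i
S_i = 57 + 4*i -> [57, 61, 65, 69, 73]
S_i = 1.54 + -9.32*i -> [1.54, -7.78, -17.1, -26.42, -35.74]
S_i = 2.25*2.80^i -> [2.25, 6.3, 17.64, 49.39, 138.3]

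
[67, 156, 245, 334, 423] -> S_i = 67 + 89*i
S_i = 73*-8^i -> [73, -584, 4672, -37376, 299008]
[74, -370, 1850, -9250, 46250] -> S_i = 74*-5^i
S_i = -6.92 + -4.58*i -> [-6.92, -11.5, -16.08, -20.66, -25.24]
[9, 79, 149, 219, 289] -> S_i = 9 + 70*i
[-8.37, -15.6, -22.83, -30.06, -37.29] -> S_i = -8.37 + -7.23*i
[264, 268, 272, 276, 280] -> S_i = 264 + 4*i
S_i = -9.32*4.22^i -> [-9.32, -39.33, -165.97, -700.41, -2955.74]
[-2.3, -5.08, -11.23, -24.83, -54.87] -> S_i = -2.30*2.21^i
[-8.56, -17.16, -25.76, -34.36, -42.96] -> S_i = -8.56 + -8.60*i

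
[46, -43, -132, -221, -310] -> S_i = 46 + -89*i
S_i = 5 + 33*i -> [5, 38, 71, 104, 137]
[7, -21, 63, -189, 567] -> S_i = 7*-3^i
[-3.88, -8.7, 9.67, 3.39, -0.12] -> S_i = Random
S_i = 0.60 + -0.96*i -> [0.6, -0.36, -1.32, -2.28, -3.24]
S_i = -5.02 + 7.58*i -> [-5.02, 2.56, 10.14, 17.72, 25.3]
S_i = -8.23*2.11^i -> [-8.23, -17.37, -36.64, -77.31, -163.13]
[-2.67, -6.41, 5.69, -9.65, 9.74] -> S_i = Random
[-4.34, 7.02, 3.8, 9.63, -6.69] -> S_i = Random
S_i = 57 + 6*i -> [57, 63, 69, 75, 81]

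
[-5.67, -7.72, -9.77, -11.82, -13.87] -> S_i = -5.67 + -2.05*i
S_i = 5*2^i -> [5, 10, 20, 40, 80]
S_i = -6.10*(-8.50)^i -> [-6.1, 51.85, -440.72, 3746.16, -31842.38]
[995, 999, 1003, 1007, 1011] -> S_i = 995 + 4*i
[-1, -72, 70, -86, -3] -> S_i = Random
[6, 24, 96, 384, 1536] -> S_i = 6*4^i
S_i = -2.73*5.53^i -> [-2.73, -15.1, -83.49, -461.68, -2553.07]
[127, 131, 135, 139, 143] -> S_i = 127 + 4*i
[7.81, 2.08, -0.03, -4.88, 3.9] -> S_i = Random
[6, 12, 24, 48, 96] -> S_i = 6*2^i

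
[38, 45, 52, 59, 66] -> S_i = 38 + 7*i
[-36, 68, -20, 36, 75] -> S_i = Random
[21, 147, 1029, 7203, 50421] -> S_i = 21*7^i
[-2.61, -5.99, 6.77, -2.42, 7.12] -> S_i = Random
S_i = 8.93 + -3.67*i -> [8.93, 5.26, 1.59, -2.08, -5.75]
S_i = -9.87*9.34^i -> [-9.87, -92.19, -861.02, -8041.88, -75111.19]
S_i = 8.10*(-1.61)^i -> [8.1, -13.04, 21.0, -33.8, 54.42]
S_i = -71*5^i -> [-71, -355, -1775, -8875, -44375]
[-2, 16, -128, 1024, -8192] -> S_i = -2*-8^i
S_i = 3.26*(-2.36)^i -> [3.26, -7.69, 18.16, -42.85, 101.13]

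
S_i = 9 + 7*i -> [9, 16, 23, 30, 37]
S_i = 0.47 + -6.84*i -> [0.47, -6.37, -13.21, -20.05, -26.89]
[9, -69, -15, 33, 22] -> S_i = Random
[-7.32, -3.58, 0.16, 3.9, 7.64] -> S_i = -7.32 + 3.74*i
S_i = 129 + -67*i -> [129, 62, -5, -72, -139]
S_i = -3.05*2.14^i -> [-3.05, -6.53, -13.97, -29.89, -63.97]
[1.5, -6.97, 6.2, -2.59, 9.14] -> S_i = Random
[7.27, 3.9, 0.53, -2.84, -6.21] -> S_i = 7.27 + -3.37*i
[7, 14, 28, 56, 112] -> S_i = 7*2^i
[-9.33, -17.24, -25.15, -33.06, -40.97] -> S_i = -9.33 + -7.91*i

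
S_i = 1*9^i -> [1, 9, 81, 729, 6561]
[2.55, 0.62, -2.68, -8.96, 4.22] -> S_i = Random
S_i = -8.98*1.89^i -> [-8.98, -16.97, -32.08, -60.63, -114.58]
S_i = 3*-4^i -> [3, -12, 48, -192, 768]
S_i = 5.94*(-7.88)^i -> [5.94, -46.81, 368.84, -2906.46, 22902.94]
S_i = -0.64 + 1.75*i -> [-0.64, 1.11, 2.86, 4.61, 6.36]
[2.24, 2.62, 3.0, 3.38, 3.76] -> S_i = 2.24 + 0.38*i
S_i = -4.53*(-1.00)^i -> [-4.53, 4.53, -4.53, 4.53, -4.53]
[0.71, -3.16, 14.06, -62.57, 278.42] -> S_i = 0.71*(-4.45)^i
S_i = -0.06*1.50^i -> [-0.06, -0.09, -0.14, -0.2, -0.3]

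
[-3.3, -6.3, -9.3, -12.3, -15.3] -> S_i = -3.30 + -3.00*i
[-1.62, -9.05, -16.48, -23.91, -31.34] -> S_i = -1.62 + -7.43*i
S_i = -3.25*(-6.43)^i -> [-3.25, 20.9, -134.37, 864.01, -5555.55]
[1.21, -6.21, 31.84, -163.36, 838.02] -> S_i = 1.21*(-5.13)^i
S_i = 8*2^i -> [8, 16, 32, 64, 128]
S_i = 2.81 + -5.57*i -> [2.81, -2.76, -8.33, -13.9, -19.47]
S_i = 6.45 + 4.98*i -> [6.45, 11.43, 16.41, 21.39, 26.37]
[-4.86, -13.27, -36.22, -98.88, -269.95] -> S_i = -4.86*2.73^i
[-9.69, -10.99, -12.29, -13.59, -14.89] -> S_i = -9.69 + -1.30*i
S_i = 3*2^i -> [3, 6, 12, 24, 48]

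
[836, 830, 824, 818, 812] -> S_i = 836 + -6*i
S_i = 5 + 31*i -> [5, 36, 67, 98, 129]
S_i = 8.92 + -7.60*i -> [8.92, 1.32, -6.28, -13.88, -21.48]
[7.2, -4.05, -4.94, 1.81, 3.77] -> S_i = Random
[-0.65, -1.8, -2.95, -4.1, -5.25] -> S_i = -0.65 + -1.15*i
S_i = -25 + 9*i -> [-25, -16, -7, 2, 11]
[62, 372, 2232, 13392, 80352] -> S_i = 62*6^i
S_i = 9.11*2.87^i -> [9.11, 26.15, 75.04, 215.36, 618.08]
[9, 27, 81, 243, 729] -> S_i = 9*3^i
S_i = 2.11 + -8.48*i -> [2.11, -6.37, -14.85, -23.33, -31.81]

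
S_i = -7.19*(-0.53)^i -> [-7.19, 3.81, -2.02, 1.07, -0.57]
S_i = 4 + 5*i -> [4, 9, 14, 19, 24]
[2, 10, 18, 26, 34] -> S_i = 2 + 8*i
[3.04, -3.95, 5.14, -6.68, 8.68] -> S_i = 3.04*(-1.30)^i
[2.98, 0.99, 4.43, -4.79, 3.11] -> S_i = Random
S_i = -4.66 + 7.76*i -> [-4.66, 3.1, 10.86, 18.62, 26.38]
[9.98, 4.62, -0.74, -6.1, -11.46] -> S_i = 9.98 + -5.36*i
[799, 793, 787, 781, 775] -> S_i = 799 + -6*i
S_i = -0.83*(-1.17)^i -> [-0.83, 0.97, -1.14, 1.33, -1.56]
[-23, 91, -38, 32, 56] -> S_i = Random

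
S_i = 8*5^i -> [8, 40, 200, 1000, 5000]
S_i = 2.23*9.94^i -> [2.23, 22.17, 220.33, 2190.1, 21769.6]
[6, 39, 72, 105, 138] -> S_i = 6 + 33*i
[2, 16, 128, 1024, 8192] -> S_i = 2*8^i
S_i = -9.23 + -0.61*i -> [-9.23, -9.84, -10.45, -11.06, -11.67]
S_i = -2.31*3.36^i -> [-2.31, -7.76, -26.08, -87.63, -294.42]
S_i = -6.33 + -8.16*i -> [-6.33, -14.49, -22.65, -30.81, -38.97]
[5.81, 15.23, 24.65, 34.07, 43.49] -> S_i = 5.81 + 9.42*i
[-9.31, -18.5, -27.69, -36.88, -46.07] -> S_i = -9.31 + -9.19*i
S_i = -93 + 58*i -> [-93, -35, 23, 81, 139]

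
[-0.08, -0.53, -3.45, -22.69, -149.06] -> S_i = -0.08*6.57^i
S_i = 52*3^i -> [52, 156, 468, 1404, 4212]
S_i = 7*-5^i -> [7, -35, 175, -875, 4375]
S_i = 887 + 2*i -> [887, 889, 891, 893, 895]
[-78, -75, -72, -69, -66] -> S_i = -78 + 3*i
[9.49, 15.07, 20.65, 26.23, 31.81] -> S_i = 9.49 + 5.58*i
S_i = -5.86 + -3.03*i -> [-5.86, -8.89, -11.92, -14.95, -17.98]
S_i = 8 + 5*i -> [8, 13, 18, 23, 28]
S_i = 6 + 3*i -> [6, 9, 12, 15, 18]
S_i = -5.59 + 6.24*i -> [-5.59, 0.65, 6.89, 13.13, 19.37]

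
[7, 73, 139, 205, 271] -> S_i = 7 + 66*i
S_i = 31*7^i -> [31, 217, 1519, 10633, 74431]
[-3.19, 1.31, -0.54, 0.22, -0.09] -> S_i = -3.19*(-0.41)^i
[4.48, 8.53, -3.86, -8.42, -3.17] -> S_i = Random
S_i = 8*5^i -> [8, 40, 200, 1000, 5000]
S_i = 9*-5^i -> [9, -45, 225, -1125, 5625]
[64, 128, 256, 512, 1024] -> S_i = 64*2^i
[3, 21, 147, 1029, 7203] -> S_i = 3*7^i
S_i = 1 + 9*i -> [1, 10, 19, 28, 37]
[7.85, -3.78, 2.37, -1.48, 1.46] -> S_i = Random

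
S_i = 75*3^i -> [75, 225, 675, 2025, 6075]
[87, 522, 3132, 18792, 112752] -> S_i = 87*6^i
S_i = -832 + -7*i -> [-832, -839, -846, -853, -860]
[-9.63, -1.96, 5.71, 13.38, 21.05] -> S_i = -9.63 + 7.67*i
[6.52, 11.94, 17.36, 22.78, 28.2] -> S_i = 6.52 + 5.42*i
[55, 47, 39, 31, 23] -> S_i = 55 + -8*i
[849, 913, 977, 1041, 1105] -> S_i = 849 + 64*i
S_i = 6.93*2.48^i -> [6.93, 17.19, 42.62, 105.7, 262.14]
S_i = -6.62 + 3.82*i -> [-6.62, -2.8, 1.02, 4.84, 8.66]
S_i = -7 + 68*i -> [-7, 61, 129, 197, 265]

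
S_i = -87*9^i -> [-87, -783, -7047, -63423, -570807]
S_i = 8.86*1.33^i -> [8.86, 11.78, 15.67, 20.84, 27.72]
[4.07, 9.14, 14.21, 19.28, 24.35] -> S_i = 4.07 + 5.07*i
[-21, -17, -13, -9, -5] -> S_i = -21 + 4*i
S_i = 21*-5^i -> [21, -105, 525, -2625, 13125]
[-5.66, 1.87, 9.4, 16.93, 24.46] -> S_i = -5.66 + 7.53*i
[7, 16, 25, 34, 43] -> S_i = 7 + 9*i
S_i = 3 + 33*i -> [3, 36, 69, 102, 135]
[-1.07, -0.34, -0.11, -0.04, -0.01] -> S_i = -1.07*0.32^i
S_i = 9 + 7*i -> [9, 16, 23, 30, 37]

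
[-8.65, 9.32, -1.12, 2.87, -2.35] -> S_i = Random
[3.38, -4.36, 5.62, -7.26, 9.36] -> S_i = 3.38*(-1.29)^i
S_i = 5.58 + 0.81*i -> [5.58, 6.39, 7.2, 8.01, 8.82]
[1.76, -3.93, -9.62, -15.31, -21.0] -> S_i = 1.76 + -5.69*i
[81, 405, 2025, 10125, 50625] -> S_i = 81*5^i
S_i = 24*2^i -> [24, 48, 96, 192, 384]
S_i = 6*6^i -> [6, 36, 216, 1296, 7776]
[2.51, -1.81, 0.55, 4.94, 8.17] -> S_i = Random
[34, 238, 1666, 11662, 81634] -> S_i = 34*7^i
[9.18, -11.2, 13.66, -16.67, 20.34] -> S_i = 9.18*(-1.22)^i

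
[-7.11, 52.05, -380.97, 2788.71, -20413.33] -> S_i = -7.11*(-7.32)^i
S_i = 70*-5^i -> [70, -350, 1750, -8750, 43750]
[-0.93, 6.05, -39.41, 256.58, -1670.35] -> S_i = -0.93*(-6.51)^i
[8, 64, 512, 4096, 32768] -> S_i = 8*8^i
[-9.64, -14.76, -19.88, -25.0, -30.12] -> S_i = -9.64 + -5.12*i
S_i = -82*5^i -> [-82, -410, -2050, -10250, -51250]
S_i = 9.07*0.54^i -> [9.07, 4.9, 2.64, 1.43, 0.77]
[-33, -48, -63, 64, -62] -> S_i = Random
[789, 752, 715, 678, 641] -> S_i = 789 + -37*i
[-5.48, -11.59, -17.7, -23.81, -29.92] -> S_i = -5.48 + -6.11*i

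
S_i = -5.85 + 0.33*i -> [-5.85, -5.52, -5.19, -4.86, -4.53]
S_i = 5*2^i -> [5, 10, 20, 40, 80]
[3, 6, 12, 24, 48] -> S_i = 3*2^i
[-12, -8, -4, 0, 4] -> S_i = -12 + 4*i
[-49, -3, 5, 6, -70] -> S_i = Random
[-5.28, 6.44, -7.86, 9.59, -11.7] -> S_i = -5.28*(-1.22)^i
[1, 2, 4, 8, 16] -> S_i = 1*2^i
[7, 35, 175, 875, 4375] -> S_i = 7*5^i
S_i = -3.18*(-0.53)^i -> [-3.18, 1.69, -0.89, 0.47, -0.25]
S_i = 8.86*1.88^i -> [8.86, 16.66, 31.31, 58.87, 110.68]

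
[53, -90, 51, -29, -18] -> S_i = Random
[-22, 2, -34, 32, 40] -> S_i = Random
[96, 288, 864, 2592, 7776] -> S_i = 96*3^i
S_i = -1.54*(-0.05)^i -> [-1.54, 0.08, -0.0, 0.0, -0.0]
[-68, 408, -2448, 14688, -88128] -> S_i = -68*-6^i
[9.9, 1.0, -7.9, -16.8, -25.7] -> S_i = 9.90 + -8.90*i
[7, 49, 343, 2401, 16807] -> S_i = 7*7^i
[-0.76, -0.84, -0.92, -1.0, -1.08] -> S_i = -0.76 + -0.08*i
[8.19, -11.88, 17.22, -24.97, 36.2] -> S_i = 8.19*(-1.45)^i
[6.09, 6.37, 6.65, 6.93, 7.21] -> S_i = 6.09 + 0.28*i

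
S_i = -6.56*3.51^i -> [-6.56, -23.03, -80.82, -283.68, -995.71]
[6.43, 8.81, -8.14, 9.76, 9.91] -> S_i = Random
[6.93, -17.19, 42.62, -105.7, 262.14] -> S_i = 6.93*(-2.48)^i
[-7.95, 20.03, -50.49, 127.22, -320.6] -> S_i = -7.95*(-2.52)^i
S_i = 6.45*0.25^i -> [6.45, 1.61, 0.4, 0.1, 0.03]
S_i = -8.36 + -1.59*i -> [-8.36, -9.95, -11.54, -13.13, -14.72]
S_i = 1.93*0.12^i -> [1.93, 0.23, 0.03, 0.0, 0.0]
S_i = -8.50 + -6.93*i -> [-8.5, -15.43, -22.36, -29.29, -36.22]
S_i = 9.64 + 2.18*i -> [9.64, 11.82, 14.0, 16.18, 18.36]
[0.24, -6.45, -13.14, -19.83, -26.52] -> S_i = 0.24 + -6.69*i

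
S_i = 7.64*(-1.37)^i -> [7.64, -10.47, 14.34, -19.65, 26.91]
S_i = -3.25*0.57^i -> [-3.25, -1.85, -1.06, -0.6, -0.34]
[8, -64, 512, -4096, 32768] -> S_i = 8*-8^i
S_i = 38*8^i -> [38, 304, 2432, 19456, 155648]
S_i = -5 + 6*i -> [-5, 1, 7, 13, 19]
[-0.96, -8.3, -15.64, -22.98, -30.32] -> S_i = -0.96 + -7.34*i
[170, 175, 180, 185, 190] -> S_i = 170 + 5*i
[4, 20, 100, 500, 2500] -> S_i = 4*5^i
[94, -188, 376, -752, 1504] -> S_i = 94*-2^i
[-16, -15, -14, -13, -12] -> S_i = -16 + 1*i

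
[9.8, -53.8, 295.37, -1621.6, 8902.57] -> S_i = 9.80*(-5.49)^i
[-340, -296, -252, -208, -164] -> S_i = -340 + 44*i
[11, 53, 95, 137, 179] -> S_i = 11 + 42*i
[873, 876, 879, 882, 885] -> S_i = 873 + 3*i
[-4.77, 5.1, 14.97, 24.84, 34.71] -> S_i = -4.77 + 9.87*i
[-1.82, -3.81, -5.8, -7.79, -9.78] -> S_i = -1.82 + -1.99*i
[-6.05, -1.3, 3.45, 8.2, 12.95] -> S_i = -6.05 + 4.75*i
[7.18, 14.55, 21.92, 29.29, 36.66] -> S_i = 7.18 + 7.37*i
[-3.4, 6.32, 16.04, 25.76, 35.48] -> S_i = -3.40 + 9.72*i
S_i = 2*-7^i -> [2, -14, 98, -686, 4802]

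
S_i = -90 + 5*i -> [-90, -85, -80, -75, -70]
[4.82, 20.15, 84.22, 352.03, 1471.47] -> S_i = 4.82*4.18^i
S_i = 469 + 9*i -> [469, 478, 487, 496, 505]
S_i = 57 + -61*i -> [57, -4, -65, -126, -187]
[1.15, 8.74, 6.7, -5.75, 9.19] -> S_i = Random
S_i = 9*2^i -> [9, 18, 36, 72, 144]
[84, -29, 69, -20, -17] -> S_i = Random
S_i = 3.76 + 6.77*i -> [3.76, 10.53, 17.3, 24.07, 30.84]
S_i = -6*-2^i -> [-6, 12, -24, 48, -96]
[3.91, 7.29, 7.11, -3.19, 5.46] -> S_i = Random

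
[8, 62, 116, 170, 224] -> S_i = 8 + 54*i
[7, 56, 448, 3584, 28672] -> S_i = 7*8^i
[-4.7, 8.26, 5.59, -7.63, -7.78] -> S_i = Random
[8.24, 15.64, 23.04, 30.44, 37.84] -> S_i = 8.24 + 7.40*i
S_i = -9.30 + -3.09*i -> [-9.3, -12.39, -15.48, -18.57, -21.66]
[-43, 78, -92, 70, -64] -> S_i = Random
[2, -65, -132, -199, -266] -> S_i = 2 + -67*i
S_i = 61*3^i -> [61, 183, 549, 1647, 4941]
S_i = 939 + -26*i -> [939, 913, 887, 861, 835]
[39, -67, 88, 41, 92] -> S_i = Random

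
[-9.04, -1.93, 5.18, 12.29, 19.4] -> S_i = -9.04 + 7.11*i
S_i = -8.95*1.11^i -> [-8.95, -9.93, -11.03, -12.24, -13.59]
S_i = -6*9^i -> [-6, -54, -486, -4374, -39366]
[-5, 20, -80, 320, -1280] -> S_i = -5*-4^i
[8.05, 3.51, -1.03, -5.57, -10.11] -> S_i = 8.05 + -4.54*i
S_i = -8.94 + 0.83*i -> [-8.94, -8.11, -7.28, -6.45, -5.62]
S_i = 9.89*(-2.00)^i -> [9.89, -19.78, 39.56, -79.12, 158.24]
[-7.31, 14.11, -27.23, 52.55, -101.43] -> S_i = -7.31*(-1.93)^i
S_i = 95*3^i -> [95, 285, 855, 2565, 7695]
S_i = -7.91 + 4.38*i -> [-7.91, -3.53, 0.85, 5.23, 9.61]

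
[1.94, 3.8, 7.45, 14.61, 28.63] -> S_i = 1.94*1.96^i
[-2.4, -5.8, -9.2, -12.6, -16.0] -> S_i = -2.40 + -3.40*i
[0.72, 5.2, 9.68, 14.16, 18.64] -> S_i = 0.72 + 4.48*i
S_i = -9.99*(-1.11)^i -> [-9.99, 11.09, -12.31, 13.66, -15.17]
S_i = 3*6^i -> [3, 18, 108, 648, 3888]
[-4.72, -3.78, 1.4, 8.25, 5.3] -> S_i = Random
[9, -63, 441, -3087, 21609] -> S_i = 9*-7^i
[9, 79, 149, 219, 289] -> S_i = 9 + 70*i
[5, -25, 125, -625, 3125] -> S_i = 5*-5^i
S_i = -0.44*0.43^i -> [-0.44, -0.19, -0.08, -0.03, -0.02]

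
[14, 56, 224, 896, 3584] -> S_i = 14*4^i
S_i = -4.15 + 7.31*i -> [-4.15, 3.16, 10.47, 17.78, 25.09]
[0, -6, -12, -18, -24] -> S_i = 0 + -6*i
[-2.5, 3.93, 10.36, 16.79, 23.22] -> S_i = -2.50 + 6.43*i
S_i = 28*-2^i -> [28, -56, 112, -224, 448]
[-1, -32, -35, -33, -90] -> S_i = Random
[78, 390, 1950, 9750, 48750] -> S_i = 78*5^i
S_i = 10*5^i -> [10, 50, 250, 1250, 6250]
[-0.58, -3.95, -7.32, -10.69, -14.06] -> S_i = -0.58 + -3.37*i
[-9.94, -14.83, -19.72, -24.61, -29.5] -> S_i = -9.94 + -4.89*i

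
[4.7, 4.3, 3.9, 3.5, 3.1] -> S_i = 4.70 + -0.40*i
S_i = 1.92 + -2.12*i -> [1.92, -0.2, -2.32, -4.44, -6.56]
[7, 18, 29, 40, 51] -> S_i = 7 + 11*i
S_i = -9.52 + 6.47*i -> [-9.52, -3.05, 3.42, 9.89, 16.36]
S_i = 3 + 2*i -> [3, 5, 7, 9, 11]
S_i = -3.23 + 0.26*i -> [-3.23, -2.97, -2.71, -2.45, -2.19]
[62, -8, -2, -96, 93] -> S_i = Random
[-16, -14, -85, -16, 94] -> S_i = Random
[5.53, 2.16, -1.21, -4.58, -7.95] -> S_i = 5.53 + -3.37*i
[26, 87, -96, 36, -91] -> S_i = Random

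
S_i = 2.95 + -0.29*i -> [2.95, 2.66, 2.37, 2.08, 1.79]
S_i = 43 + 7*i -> [43, 50, 57, 64, 71]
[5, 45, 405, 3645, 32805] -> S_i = 5*9^i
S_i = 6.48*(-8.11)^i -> [6.48, -52.55, 426.2, -3456.51, 28032.28]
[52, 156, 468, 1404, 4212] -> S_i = 52*3^i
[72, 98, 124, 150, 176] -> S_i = 72 + 26*i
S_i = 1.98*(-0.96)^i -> [1.98, -1.9, 1.82, -1.75, 1.68]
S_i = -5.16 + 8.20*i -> [-5.16, 3.04, 11.24, 19.44, 27.64]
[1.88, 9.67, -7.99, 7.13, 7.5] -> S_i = Random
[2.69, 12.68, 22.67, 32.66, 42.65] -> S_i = 2.69 + 9.99*i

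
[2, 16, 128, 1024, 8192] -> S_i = 2*8^i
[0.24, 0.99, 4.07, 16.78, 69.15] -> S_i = 0.24*4.12^i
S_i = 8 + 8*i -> [8, 16, 24, 32, 40]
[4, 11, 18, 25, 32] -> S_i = 4 + 7*i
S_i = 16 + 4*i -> [16, 20, 24, 28, 32]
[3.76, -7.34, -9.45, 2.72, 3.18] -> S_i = Random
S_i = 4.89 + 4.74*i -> [4.89, 9.63, 14.37, 19.11, 23.85]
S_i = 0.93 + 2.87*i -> [0.93, 3.8, 6.67, 9.54, 12.41]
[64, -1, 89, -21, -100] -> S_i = Random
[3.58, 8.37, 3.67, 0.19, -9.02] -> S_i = Random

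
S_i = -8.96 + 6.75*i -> [-8.96, -2.21, 4.54, 11.29, 18.04]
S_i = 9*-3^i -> [9, -27, 81, -243, 729]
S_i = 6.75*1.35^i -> [6.75, 9.11, 12.3, 16.61, 22.42]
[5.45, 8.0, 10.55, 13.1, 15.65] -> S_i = 5.45 + 2.55*i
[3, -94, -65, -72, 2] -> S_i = Random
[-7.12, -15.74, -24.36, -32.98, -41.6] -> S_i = -7.12 + -8.62*i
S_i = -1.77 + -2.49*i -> [-1.77, -4.26, -6.75, -9.24, -11.73]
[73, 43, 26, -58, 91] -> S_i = Random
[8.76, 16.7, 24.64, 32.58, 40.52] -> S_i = 8.76 + 7.94*i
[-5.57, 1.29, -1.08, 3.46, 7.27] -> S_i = Random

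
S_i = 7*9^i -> [7, 63, 567, 5103, 45927]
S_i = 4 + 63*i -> [4, 67, 130, 193, 256]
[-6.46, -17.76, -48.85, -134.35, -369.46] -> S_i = -6.46*2.75^i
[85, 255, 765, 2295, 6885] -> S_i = 85*3^i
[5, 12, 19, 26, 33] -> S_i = 5 + 7*i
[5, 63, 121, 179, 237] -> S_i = 5 + 58*i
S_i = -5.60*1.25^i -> [-5.6, -7.0, -8.75, -10.94, -13.67]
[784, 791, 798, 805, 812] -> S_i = 784 + 7*i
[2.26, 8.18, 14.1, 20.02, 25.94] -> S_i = 2.26 + 5.92*i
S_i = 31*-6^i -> [31, -186, 1116, -6696, 40176]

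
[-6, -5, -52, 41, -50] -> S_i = Random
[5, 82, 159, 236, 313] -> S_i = 5 + 77*i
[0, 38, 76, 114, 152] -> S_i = 0 + 38*i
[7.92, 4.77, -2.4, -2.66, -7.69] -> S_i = Random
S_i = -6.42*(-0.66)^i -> [-6.42, 4.24, -2.8, 1.85, -1.22]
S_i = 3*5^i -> [3, 15, 75, 375, 1875]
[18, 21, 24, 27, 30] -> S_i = 18 + 3*i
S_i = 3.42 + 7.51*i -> [3.42, 10.93, 18.44, 25.95, 33.46]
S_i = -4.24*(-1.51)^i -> [-4.24, 6.4, -9.67, 14.6, -22.04]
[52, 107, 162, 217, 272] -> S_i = 52 + 55*i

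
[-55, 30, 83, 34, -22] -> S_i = Random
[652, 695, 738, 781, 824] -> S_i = 652 + 43*i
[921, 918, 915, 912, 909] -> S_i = 921 + -3*i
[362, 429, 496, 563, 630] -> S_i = 362 + 67*i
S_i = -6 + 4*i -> [-6, -2, 2, 6, 10]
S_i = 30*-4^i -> [30, -120, 480, -1920, 7680]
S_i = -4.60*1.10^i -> [-4.6, -5.06, -5.57, -6.12, -6.73]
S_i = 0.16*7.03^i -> [0.16, 1.12, 7.91, 55.59, 390.79]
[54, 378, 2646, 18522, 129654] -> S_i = 54*7^i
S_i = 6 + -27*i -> [6, -21, -48, -75, -102]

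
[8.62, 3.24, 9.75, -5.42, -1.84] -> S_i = Random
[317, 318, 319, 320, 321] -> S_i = 317 + 1*i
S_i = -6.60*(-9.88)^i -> [-6.6, 65.21, -644.26, 6365.24, -62888.57]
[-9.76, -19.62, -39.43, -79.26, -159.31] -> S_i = -9.76*2.01^i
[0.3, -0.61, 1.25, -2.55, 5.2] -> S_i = 0.30*(-2.04)^i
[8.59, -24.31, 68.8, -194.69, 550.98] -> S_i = 8.59*(-2.83)^i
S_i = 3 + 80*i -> [3, 83, 163, 243, 323]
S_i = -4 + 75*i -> [-4, 71, 146, 221, 296]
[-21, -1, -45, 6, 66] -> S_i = Random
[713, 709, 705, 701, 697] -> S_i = 713 + -4*i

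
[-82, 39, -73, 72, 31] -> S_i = Random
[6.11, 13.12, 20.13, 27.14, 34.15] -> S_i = 6.11 + 7.01*i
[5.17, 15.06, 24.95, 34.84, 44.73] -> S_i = 5.17 + 9.89*i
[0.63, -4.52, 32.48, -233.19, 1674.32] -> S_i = 0.63*(-7.18)^i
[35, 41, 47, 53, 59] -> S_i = 35 + 6*i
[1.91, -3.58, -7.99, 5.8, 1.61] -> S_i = Random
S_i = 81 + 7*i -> [81, 88, 95, 102, 109]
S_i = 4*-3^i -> [4, -12, 36, -108, 324]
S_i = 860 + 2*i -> [860, 862, 864, 866, 868]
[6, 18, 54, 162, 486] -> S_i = 6*3^i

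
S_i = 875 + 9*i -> [875, 884, 893, 902, 911]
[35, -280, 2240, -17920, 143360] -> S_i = 35*-8^i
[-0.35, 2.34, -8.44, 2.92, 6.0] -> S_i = Random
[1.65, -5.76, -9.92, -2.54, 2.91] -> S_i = Random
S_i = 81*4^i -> [81, 324, 1296, 5184, 20736]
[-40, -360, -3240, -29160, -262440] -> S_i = -40*9^i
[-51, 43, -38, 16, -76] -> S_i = Random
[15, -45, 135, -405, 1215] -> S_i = 15*-3^i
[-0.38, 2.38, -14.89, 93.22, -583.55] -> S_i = -0.38*(-6.26)^i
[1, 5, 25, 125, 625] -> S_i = 1*5^i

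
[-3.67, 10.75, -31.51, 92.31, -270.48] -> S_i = -3.67*(-2.93)^i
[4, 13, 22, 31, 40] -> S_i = 4 + 9*i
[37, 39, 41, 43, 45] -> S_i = 37 + 2*i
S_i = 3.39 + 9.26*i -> [3.39, 12.65, 21.91, 31.17, 40.43]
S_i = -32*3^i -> [-32, -96, -288, -864, -2592]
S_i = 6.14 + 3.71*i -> [6.14, 9.85, 13.56, 17.27, 20.98]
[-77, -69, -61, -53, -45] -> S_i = -77 + 8*i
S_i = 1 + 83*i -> [1, 84, 167, 250, 333]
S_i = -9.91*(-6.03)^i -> [-9.91, 59.76, -360.34, 2172.83, -13102.16]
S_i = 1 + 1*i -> [1, 2, 3, 4, 5]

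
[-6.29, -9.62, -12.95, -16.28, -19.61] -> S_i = -6.29 + -3.33*i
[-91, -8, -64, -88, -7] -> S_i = Random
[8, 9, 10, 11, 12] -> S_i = 8 + 1*i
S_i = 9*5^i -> [9, 45, 225, 1125, 5625]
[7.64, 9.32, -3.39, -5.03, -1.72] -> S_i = Random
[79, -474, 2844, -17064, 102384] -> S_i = 79*-6^i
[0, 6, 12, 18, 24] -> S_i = 0 + 6*i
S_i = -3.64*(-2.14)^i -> [-3.64, 7.79, -16.67, 35.67, -76.34]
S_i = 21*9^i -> [21, 189, 1701, 15309, 137781]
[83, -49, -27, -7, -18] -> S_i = Random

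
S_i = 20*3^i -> [20, 60, 180, 540, 1620]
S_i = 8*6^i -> [8, 48, 288, 1728, 10368]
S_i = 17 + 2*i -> [17, 19, 21, 23, 25]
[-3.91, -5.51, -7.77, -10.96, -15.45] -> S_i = -3.91*1.41^i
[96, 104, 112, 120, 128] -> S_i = 96 + 8*i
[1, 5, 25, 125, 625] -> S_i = 1*5^i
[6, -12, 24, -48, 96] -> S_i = 6*-2^i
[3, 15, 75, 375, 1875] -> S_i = 3*5^i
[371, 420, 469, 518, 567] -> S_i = 371 + 49*i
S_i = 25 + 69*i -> [25, 94, 163, 232, 301]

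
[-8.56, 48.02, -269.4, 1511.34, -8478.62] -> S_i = -8.56*(-5.61)^i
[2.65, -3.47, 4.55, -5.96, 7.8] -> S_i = 2.65*(-1.31)^i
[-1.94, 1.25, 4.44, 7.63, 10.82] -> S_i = -1.94 + 3.19*i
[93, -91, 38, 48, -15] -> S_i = Random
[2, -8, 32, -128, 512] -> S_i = 2*-4^i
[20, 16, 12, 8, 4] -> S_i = 20 + -4*i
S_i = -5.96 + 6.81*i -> [-5.96, 0.85, 7.66, 14.47, 21.28]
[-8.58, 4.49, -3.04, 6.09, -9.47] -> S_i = Random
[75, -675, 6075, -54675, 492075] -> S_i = 75*-9^i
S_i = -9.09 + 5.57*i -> [-9.09, -3.52, 2.05, 7.62, 13.19]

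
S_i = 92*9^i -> [92, 828, 7452, 67068, 603612]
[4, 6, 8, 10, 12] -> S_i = 4 + 2*i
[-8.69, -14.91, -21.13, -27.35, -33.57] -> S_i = -8.69 + -6.22*i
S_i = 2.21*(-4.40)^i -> [2.21, -9.72, 42.79, -188.26, 828.33]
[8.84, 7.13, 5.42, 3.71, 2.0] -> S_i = 8.84 + -1.71*i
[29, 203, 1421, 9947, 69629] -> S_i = 29*7^i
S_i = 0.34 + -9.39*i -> [0.34, -9.05, -18.44, -27.83, -37.22]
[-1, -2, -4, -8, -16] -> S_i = -1*2^i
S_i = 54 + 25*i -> [54, 79, 104, 129, 154]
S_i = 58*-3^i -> [58, -174, 522, -1566, 4698]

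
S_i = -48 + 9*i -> [-48, -39, -30, -21, -12]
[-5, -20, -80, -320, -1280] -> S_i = -5*4^i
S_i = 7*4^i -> [7, 28, 112, 448, 1792]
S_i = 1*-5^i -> [1, -5, 25, -125, 625]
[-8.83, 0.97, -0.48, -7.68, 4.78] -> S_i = Random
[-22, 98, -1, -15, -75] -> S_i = Random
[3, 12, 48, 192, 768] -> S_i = 3*4^i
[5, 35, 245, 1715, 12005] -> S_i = 5*7^i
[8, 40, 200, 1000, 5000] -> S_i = 8*5^i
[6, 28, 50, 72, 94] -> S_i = 6 + 22*i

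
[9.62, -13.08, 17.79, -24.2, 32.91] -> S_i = 9.62*(-1.36)^i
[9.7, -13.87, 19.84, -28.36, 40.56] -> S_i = 9.70*(-1.43)^i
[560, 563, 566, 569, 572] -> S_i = 560 + 3*i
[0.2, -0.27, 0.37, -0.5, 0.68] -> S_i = 0.20*(-1.36)^i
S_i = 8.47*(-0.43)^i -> [8.47, -3.64, 1.57, -0.67, 0.29]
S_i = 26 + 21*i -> [26, 47, 68, 89, 110]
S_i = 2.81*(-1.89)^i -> [2.81, -5.31, 10.04, -18.97, 35.86]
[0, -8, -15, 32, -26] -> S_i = Random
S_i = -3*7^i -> [-3, -21, -147, -1029, -7203]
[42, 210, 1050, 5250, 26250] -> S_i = 42*5^i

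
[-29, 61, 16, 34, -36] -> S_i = Random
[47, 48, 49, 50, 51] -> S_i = 47 + 1*i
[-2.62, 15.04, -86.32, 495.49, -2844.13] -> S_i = -2.62*(-5.74)^i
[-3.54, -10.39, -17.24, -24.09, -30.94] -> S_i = -3.54 + -6.85*i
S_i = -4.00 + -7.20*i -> [-4.0, -11.2, -18.4, -25.6, -32.8]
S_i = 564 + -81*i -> [564, 483, 402, 321, 240]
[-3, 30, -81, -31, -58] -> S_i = Random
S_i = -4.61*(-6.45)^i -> [-4.61, 29.73, -191.79, 1237.03, -7978.84]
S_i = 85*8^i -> [85, 680, 5440, 43520, 348160]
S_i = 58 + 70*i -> [58, 128, 198, 268, 338]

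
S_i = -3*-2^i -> [-3, 6, -12, 24, -48]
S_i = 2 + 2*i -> [2, 4, 6, 8, 10]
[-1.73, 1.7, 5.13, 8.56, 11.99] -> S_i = -1.73 + 3.43*i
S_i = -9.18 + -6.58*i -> [-9.18, -15.76, -22.34, -28.92, -35.5]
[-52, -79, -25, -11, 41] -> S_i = Random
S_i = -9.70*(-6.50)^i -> [-9.7, 63.05, -409.82, 2663.86, -17315.11]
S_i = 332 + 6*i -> [332, 338, 344, 350, 356]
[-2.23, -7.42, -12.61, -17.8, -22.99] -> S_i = -2.23 + -5.19*i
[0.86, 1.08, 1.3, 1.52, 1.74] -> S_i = 0.86 + 0.22*i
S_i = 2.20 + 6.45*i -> [2.2, 8.65, 15.1, 21.55, 28.0]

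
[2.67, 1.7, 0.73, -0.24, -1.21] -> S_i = 2.67 + -0.97*i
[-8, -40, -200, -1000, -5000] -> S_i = -8*5^i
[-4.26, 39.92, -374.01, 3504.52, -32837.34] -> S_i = -4.26*(-9.37)^i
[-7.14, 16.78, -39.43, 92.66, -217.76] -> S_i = -7.14*(-2.35)^i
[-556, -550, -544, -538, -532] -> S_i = -556 + 6*i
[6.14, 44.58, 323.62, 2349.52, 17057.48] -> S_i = 6.14*7.26^i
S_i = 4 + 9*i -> [4, 13, 22, 31, 40]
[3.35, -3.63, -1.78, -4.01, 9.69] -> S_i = Random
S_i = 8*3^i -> [8, 24, 72, 216, 648]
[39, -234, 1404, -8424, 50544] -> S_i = 39*-6^i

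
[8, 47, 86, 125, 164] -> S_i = 8 + 39*i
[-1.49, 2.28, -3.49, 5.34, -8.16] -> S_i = -1.49*(-1.53)^i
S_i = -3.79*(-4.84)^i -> [-3.79, 18.34, -88.78, 429.71, -2079.8]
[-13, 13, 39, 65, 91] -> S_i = -13 + 26*i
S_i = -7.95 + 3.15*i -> [-7.95, -4.8, -1.65, 1.5, 4.65]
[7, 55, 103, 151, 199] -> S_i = 7 + 48*i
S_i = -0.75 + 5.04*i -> [-0.75, 4.29, 9.33, 14.37, 19.41]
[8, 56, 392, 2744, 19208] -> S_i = 8*7^i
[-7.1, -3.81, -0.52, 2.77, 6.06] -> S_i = -7.10 + 3.29*i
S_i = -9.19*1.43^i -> [-9.19, -13.14, -18.79, -26.87, -38.43]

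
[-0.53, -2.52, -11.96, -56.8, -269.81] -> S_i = -0.53*4.75^i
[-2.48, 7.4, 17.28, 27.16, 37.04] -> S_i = -2.48 + 9.88*i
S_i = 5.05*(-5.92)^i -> [5.05, -29.9, 176.98, -1047.75, 6202.66]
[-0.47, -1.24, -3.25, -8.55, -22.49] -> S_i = -0.47*2.63^i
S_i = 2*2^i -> [2, 4, 8, 16, 32]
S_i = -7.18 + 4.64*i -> [-7.18, -2.54, 2.1, 6.74, 11.38]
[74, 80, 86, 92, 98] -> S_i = 74 + 6*i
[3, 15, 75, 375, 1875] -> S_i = 3*5^i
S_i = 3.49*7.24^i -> [3.49, 25.27, 182.94, 1324.47, 9589.14]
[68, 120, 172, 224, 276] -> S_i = 68 + 52*i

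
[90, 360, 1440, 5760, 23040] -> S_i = 90*4^i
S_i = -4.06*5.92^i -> [-4.06, -24.04, -142.29, -842.35, -4986.7]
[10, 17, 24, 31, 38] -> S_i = 10 + 7*i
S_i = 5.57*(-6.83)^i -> [5.57, -38.04, 259.83, -1774.67, 12120.99]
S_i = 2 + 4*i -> [2, 6, 10, 14, 18]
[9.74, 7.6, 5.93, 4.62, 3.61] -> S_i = 9.74*0.78^i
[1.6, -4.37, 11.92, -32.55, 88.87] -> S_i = 1.60*(-2.73)^i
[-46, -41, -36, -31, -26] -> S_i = -46 + 5*i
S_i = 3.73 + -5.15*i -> [3.73, -1.42, -6.57, -11.72, -16.87]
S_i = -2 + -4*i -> [-2, -6, -10, -14, -18]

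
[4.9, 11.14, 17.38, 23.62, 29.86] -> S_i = 4.90 + 6.24*i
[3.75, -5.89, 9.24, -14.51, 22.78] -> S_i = 3.75*(-1.57)^i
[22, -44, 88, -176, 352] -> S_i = 22*-2^i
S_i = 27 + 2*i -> [27, 29, 31, 33, 35]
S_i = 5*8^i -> [5, 40, 320, 2560, 20480]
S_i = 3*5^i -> [3, 15, 75, 375, 1875]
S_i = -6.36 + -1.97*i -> [-6.36, -8.33, -10.3, -12.27, -14.24]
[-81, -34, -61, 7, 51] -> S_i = Random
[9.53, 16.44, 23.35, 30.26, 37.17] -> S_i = 9.53 + 6.91*i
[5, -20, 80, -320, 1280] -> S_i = 5*-4^i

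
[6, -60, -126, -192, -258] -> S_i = 6 + -66*i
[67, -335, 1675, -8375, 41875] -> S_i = 67*-5^i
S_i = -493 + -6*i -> [-493, -499, -505, -511, -517]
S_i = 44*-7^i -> [44, -308, 2156, -15092, 105644]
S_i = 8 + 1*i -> [8, 9, 10, 11, 12]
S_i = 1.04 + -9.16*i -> [1.04, -8.12, -17.28, -26.44, -35.6]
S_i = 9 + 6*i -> [9, 15, 21, 27, 33]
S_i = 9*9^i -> [9, 81, 729, 6561, 59049]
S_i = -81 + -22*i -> [-81, -103, -125, -147, -169]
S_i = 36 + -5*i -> [36, 31, 26, 21, 16]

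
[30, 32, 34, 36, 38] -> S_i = 30 + 2*i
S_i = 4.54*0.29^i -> [4.54, 1.32, 0.38, 0.11, 0.03]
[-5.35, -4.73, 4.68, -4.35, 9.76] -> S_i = Random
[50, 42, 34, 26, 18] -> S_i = 50 + -8*i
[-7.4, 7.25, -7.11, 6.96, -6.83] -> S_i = -7.40*(-0.98)^i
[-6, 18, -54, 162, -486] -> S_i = -6*-3^i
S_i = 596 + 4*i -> [596, 600, 604, 608, 612]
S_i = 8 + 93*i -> [8, 101, 194, 287, 380]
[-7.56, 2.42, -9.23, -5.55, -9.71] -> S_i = Random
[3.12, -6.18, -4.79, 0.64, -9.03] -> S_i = Random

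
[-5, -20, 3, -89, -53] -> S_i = Random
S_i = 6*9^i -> [6, 54, 486, 4374, 39366]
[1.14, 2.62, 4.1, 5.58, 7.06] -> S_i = 1.14 + 1.48*i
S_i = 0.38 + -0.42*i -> [0.38, -0.04, -0.46, -0.88, -1.3]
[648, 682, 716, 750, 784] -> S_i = 648 + 34*i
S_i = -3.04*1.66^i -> [-3.04, -5.05, -8.38, -13.91, -23.08]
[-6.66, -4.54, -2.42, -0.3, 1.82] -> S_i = -6.66 + 2.12*i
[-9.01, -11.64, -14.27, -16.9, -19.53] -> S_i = -9.01 + -2.63*i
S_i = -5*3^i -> [-5, -15, -45, -135, -405]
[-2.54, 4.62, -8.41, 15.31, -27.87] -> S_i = -2.54*(-1.82)^i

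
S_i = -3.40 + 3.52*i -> [-3.4, 0.12, 3.64, 7.16, 10.68]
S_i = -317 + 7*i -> [-317, -310, -303, -296, -289]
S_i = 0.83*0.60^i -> [0.83, 0.5, 0.3, 0.18, 0.11]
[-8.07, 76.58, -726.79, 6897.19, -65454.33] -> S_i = -8.07*(-9.49)^i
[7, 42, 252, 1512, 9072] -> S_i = 7*6^i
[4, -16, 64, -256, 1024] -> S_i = 4*-4^i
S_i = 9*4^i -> [9, 36, 144, 576, 2304]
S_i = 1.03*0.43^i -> [1.03, 0.44, 0.19, 0.08, 0.04]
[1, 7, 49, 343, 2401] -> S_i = 1*7^i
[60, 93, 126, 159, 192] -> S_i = 60 + 33*i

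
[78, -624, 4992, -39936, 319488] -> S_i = 78*-8^i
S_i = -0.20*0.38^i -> [-0.2, -0.08, -0.03, -0.01, -0.0]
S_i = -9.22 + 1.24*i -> [-9.22, -7.98, -6.74, -5.5, -4.26]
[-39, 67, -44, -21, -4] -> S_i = Random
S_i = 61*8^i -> [61, 488, 3904, 31232, 249856]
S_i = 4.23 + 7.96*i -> [4.23, 12.19, 20.15, 28.11, 36.07]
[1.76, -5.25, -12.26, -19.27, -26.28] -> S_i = 1.76 + -7.01*i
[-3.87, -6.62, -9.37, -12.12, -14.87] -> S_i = -3.87 + -2.75*i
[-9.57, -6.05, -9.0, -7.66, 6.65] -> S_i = Random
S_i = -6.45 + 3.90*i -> [-6.45, -2.55, 1.35, 5.25, 9.15]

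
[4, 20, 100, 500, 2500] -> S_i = 4*5^i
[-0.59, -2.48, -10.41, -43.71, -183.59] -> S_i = -0.59*4.20^i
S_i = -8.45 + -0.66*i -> [-8.45, -9.11, -9.77, -10.43, -11.09]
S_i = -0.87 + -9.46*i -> [-0.87, -10.33, -19.79, -29.25, -38.71]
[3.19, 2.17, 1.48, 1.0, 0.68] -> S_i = 3.19*0.68^i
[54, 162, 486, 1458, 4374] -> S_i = 54*3^i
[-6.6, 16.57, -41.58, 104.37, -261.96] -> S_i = -6.60*(-2.51)^i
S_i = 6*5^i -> [6, 30, 150, 750, 3750]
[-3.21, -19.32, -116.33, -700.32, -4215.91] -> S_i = -3.21*6.02^i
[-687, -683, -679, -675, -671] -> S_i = -687 + 4*i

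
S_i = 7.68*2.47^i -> [7.68, 18.97, 46.85, 115.73, 285.86]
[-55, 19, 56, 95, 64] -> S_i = Random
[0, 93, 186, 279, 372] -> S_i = 0 + 93*i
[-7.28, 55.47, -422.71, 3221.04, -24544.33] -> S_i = -7.28*(-7.62)^i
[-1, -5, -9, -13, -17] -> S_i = -1 + -4*i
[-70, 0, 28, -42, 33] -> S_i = Random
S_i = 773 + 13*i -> [773, 786, 799, 812, 825]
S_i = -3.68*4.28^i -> [-3.68, -15.75, -67.41, -288.52, -1234.87]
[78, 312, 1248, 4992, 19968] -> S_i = 78*4^i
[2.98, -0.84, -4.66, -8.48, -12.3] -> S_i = 2.98 + -3.82*i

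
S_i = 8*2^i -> [8, 16, 32, 64, 128]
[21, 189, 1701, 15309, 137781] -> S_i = 21*9^i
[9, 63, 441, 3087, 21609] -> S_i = 9*7^i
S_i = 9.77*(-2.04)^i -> [9.77, -19.93, 40.66, -82.94, 169.21]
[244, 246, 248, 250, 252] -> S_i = 244 + 2*i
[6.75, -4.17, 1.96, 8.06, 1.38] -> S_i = Random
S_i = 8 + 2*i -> [8, 10, 12, 14, 16]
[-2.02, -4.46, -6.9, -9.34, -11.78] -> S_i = -2.02 + -2.44*i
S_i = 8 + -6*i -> [8, 2, -4, -10, -16]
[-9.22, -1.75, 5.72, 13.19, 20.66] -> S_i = -9.22 + 7.47*i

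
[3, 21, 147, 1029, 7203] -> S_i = 3*7^i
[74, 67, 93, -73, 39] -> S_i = Random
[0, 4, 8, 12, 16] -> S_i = 0 + 4*i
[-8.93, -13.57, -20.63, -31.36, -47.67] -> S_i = -8.93*1.52^i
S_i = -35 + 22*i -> [-35, -13, 9, 31, 53]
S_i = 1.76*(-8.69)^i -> [1.76, -15.29, 132.91, -1154.97, 10036.72]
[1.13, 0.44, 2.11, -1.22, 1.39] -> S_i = Random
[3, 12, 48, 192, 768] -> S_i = 3*4^i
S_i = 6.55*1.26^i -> [6.55, 8.25, 10.4, 13.1, 16.51]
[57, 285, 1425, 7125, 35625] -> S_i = 57*5^i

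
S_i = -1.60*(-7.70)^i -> [-1.6, 12.32, -94.86, 730.45, -5624.49]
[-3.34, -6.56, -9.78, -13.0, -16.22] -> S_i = -3.34 + -3.22*i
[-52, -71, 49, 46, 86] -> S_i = Random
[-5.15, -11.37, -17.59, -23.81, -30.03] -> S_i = -5.15 + -6.22*i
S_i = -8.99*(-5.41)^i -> [-8.99, 48.64, -263.12, 1423.48, -7701.03]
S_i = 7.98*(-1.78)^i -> [7.98, -14.2, 25.28, -45.01, 80.11]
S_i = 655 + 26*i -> [655, 681, 707, 733, 759]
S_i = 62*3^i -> [62, 186, 558, 1674, 5022]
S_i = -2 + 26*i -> [-2, 24, 50, 76, 102]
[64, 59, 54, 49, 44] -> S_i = 64 + -5*i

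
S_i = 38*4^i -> [38, 152, 608, 2432, 9728]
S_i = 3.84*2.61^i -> [3.84, 10.02, 26.16, 68.27, 178.19]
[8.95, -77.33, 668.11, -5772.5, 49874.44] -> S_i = 8.95*(-8.64)^i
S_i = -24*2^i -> [-24, -48, -96, -192, -384]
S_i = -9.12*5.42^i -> [-9.12, -49.43, -267.91, -1452.09, -7870.31]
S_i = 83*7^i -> [83, 581, 4067, 28469, 199283]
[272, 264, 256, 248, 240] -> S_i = 272 + -8*i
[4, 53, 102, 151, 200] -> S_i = 4 + 49*i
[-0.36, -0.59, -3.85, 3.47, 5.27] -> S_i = Random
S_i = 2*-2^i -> [2, -4, 8, -16, 32]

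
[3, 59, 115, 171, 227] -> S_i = 3 + 56*i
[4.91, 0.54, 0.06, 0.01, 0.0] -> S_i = 4.91*0.11^i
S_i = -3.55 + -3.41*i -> [-3.55, -6.96, -10.37, -13.78, -17.19]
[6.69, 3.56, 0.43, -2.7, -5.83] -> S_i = 6.69 + -3.13*i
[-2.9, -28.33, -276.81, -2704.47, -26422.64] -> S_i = -2.90*9.77^i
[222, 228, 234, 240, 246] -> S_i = 222 + 6*i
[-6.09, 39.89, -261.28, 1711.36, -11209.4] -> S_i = -6.09*(-6.55)^i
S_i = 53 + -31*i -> [53, 22, -9, -40, -71]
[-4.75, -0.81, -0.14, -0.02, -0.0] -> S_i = -4.75*0.17^i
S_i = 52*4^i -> [52, 208, 832, 3328, 13312]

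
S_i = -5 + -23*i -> [-5, -28, -51, -74, -97]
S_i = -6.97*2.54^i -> [-6.97, -17.7, -44.97, -114.22, -290.11]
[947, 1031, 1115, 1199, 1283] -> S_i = 947 + 84*i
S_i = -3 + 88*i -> [-3, 85, 173, 261, 349]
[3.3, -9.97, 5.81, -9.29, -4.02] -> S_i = Random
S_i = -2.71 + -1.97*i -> [-2.71, -4.68, -6.65, -8.62, -10.59]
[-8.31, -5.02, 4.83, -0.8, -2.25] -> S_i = Random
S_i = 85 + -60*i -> [85, 25, -35, -95, -155]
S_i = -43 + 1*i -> [-43, -42, -41, -40, -39]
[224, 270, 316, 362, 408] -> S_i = 224 + 46*i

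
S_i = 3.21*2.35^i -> [3.21, 7.54, 17.73, 41.66, 97.9]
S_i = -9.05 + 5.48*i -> [-9.05, -3.57, 1.91, 7.39, 12.87]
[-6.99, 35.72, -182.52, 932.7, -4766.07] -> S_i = -6.99*(-5.11)^i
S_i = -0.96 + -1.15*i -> [-0.96, -2.11, -3.26, -4.41, -5.56]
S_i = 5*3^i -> [5, 15, 45, 135, 405]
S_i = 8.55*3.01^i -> [8.55, 25.74, 77.46, 233.17, 701.83]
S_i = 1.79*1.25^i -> [1.79, 2.24, 2.8, 3.5, 4.37]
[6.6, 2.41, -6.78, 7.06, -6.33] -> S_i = Random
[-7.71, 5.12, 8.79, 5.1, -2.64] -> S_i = Random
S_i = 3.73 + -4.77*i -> [3.73, -1.04, -5.81, -10.58, -15.35]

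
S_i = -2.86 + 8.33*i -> [-2.86, 5.47, 13.8, 22.13, 30.46]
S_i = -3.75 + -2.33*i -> [-3.75, -6.08, -8.41, -10.74, -13.07]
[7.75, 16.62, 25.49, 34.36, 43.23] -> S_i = 7.75 + 8.87*i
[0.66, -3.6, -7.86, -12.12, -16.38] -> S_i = 0.66 + -4.26*i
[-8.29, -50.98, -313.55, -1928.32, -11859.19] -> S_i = -8.29*6.15^i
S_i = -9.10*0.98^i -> [-9.1, -8.92, -8.74, -8.56, -8.39]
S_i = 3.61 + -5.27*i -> [3.61, -1.66, -6.93, -12.2, -17.47]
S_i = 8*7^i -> [8, 56, 392, 2744, 19208]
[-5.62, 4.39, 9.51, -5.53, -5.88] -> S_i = Random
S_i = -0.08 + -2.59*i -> [-0.08, -2.67, -5.26, -7.85, -10.44]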